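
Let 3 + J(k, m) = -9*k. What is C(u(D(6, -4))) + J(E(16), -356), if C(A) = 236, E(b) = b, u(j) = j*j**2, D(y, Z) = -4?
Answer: 89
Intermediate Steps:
u(j) = j**3
J(k, m) = -3 - 9*k
C(u(D(6, -4))) + J(E(16), -356) = 236 + (-3 - 9*16) = 236 + (-3 - 144) = 236 - 147 = 89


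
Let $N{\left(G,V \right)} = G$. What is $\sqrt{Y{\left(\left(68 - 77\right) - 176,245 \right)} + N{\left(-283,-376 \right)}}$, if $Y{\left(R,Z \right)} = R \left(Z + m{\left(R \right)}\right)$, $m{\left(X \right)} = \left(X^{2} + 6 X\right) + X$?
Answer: $3 i \sqrt{681962} \approx 2477.4 i$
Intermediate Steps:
$m{\left(X \right)} = X^{2} + 7 X$
$Y{\left(R,Z \right)} = R \left(Z + R \left(7 + R\right)\right)$
$\sqrt{Y{\left(\left(68 - 77\right) - 176,245 \right)} + N{\left(-283,-376 \right)}} = \sqrt{\left(\left(68 - 77\right) - 176\right) \left(245 + \left(\left(68 - 77\right) - 176\right) \left(7 + \left(\left(68 - 77\right) - 176\right)\right)\right) - 283} = \sqrt{\left(-9 - 176\right) \left(245 + \left(-9 - 176\right) \left(7 - 185\right)\right) - 283} = \sqrt{- 185 \left(245 - 185 \left(7 - 185\right)\right) - 283} = \sqrt{- 185 \left(245 - -32930\right) - 283} = \sqrt{- 185 \left(245 + 32930\right) - 283} = \sqrt{\left(-185\right) 33175 - 283} = \sqrt{-6137375 - 283} = \sqrt{-6137658} = 3 i \sqrt{681962}$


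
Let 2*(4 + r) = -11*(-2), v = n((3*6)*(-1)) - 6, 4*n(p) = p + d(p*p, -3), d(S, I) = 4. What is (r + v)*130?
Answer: -325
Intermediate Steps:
n(p) = 1 + p/4 (n(p) = (p + 4)/4 = (4 + p)/4 = 1 + p/4)
v = -19/2 (v = (1 + ((3*6)*(-1))/4) - 6 = (1 + (18*(-1))/4) - 6 = (1 + (¼)*(-18)) - 6 = (1 - 9/2) - 6 = -7/2 - 6 = -19/2 ≈ -9.5000)
r = 7 (r = -4 + (-11*(-2))/2 = -4 + (½)*22 = -4 + 11 = 7)
(r + v)*130 = (7 - 19/2)*130 = -5/2*130 = -325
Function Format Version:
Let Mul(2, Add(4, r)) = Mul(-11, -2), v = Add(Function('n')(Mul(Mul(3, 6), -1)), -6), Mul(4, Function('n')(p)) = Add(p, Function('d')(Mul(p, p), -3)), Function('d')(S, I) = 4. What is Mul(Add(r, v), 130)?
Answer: -325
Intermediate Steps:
Function('n')(p) = Add(1, Mul(Rational(1, 4), p)) (Function('n')(p) = Mul(Rational(1, 4), Add(p, 4)) = Mul(Rational(1, 4), Add(4, p)) = Add(1, Mul(Rational(1, 4), p)))
v = Rational(-19, 2) (v = Add(Add(1, Mul(Rational(1, 4), Mul(Mul(3, 6), -1))), -6) = Add(Add(1, Mul(Rational(1, 4), Mul(18, -1))), -6) = Add(Add(1, Mul(Rational(1, 4), -18)), -6) = Add(Add(1, Rational(-9, 2)), -6) = Add(Rational(-7, 2), -6) = Rational(-19, 2) ≈ -9.5000)
r = 7 (r = Add(-4, Mul(Rational(1, 2), Mul(-11, -2))) = Add(-4, Mul(Rational(1, 2), 22)) = Add(-4, 11) = 7)
Mul(Add(r, v), 130) = Mul(Add(7, Rational(-19, 2)), 130) = Mul(Rational(-5, 2), 130) = -325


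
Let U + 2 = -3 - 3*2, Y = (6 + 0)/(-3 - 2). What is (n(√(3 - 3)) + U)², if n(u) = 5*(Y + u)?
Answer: 289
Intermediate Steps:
Y = -6/5 (Y = 6/(-5) = 6*(-⅕) = -6/5 ≈ -1.2000)
n(u) = -6 + 5*u (n(u) = 5*(-6/5 + u) = -6 + 5*u)
U = -11 (U = -2 + (-3 - 3*2) = -2 + (-3 - 6) = -2 - 9 = -11)
(n(√(3 - 3)) + U)² = ((-6 + 5*√(3 - 3)) - 11)² = ((-6 + 5*√0) - 11)² = ((-6 + 5*0) - 11)² = ((-6 + 0) - 11)² = (-6 - 11)² = (-17)² = 289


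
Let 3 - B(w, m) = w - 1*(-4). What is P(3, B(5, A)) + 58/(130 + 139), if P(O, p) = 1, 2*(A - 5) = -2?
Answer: 327/269 ≈ 1.2156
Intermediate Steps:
A = 4 (A = 5 + (½)*(-2) = 5 - 1 = 4)
B(w, m) = -1 - w (B(w, m) = 3 - (w - 1*(-4)) = 3 - (w + 4) = 3 - (4 + w) = 3 + (-4 - w) = -1 - w)
P(3, B(5, A)) + 58/(130 + 139) = 1 + 58/(130 + 139) = 1 + 58/269 = 327/269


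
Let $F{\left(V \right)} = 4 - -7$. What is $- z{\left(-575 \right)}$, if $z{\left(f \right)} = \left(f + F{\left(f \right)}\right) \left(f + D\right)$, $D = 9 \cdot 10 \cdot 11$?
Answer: $234060$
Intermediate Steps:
$F{\left(V \right)} = 11$ ($F{\left(V \right)} = 4 + 7 = 11$)
$D = 990$ ($D = 90 \cdot 11 = 990$)
$z{\left(f \right)} = \left(11 + f\right) \left(990 + f\right)$ ($z{\left(f \right)} = \left(f + 11\right) \left(f + 990\right) = \left(11 + f\right) \left(990 + f\right)$)
$- z{\left(-575 \right)} = - (10890 + \left(-575\right)^{2} + 1001 \left(-575\right)) = - (10890 + 330625 - 575575) = \left(-1\right) \left(-234060\right) = 234060$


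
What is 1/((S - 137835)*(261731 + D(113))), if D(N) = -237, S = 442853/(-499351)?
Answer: -499351/17998236624859372 ≈ -2.7744e-11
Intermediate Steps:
S = -442853/499351 (S = 442853*(-1/499351) = -442853/499351 ≈ -0.88686)
1/((S - 137835)*(261731 + D(113))) = 1/((-442853/499351 - 137835)*(261731 - 237)) = 1/(-68828487938/499351*261494) = 1/(-17998236624859372/499351) = -499351/17998236624859372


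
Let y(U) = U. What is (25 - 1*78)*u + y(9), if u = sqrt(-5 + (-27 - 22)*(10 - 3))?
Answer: 9 - 106*I*sqrt(87) ≈ 9.0 - 988.7*I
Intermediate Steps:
u = 2*I*sqrt(87) (u = sqrt(-5 - 49*7) = sqrt(-5 - 343) = sqrt(-348) = 2*I*sqrt(87) ≈ 18.655*I)
(25 - 1*78)*u + y(9) = (25 - 1*78)*(2*I*sqrt(87)) + 9 = (25 - 78)*(2*I*sqrt(87)) + 9 = -106*I*sqrt(87) + 9 = 9 - 106*I*sqrt(87)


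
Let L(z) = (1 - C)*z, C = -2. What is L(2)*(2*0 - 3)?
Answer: -18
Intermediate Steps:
L(z) = 3*z (L(z) = (1 - 1*(-2))*z = (1 + 2)*z = 3*z)
L(2)*(2*0 - 3) = (3*2)*(2*0 - 3) = 6*(0 - 3) = 6*(-3) = -18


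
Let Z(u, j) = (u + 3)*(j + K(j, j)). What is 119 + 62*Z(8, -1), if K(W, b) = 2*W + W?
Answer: -2609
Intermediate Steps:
K(W, b) = 3*W
Z(u, j) = 4*j*(3 + u) (Z(u, j) = (u + 3)*(j + 3*j) = (3 + u)*(4*j) = 4*j*(3 + u))
119 + 62*Z(8, -1) = 119 + 62*(4*(-1)*(3 + 8)) = 119 + 62*(4*(-1)*11) = 119 + 62*(-44) = 119 - 2728 = -2609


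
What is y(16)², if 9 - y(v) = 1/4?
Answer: 1225/16 ≈ 76.563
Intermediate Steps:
y(v) = 35/4 (y(v) = 9 - 1/4 = 9 - 1*¼ = 9 - ¼ = 35/4)
y(16)² = (35/4)² = 1225/16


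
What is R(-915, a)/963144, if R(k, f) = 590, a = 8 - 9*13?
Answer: 295/481572 ≈ 0.00061258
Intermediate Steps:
a = -109 (a = 8 - 117 = -109)
R(-915, a)/963144 = 590/963144 = 590*(1/963144) = 295/481572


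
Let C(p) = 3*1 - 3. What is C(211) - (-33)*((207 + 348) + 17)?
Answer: 18876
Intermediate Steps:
C(p) = 0 (C(p) = 3 - 3 = 0)
C(211) - (-33)*((207 + 348) + 17) = 0 - (-33)*((207 + 348) + 17) = 0 - (-33)*(555 + 17) = 0 - (-33)*572 = 0 - 1*(-18876) = 0 + 18876 = 18876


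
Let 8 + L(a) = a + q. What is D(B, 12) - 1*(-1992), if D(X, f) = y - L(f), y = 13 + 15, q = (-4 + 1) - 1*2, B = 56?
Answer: 2021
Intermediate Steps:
q = -5 (q = -3 - 2 = -5)
y = 28
L(a) = -13 + a (L(a) = -8 + (a - 5) = -8 + (-5 + a) = -13 + a)
D(X, f) = 41 - f (D(X, f) = 28 - (-13 + f) = 28 + (13 - f) = 41 - f)
D(B, 12) - 1*(-1992) = (41 - 1*12) - 1*(-1992) = (41 - 12) + 1992 = 29 + 1992 = 2021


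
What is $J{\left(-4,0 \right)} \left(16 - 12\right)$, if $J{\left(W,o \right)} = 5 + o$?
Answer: $20$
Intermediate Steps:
$J{\left(-4,0 \right)} \left(16 - 12\right) = \left(5 + 0\right) \left(16 - 12\right) = 5 \cdot 4 = 20$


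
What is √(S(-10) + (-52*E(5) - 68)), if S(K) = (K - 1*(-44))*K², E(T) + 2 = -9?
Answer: 8*√61 ≈ 62.482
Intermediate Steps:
E(T) = -11 (E(T) = -2 - 9 = -11)
S(K) = K²*(44 + K) (S(K) = (K + 44)*K² = (44 + K)*K² = K²*(44 + K))
√(S(-10) + (-52*E(5) - 68)) = √((-10)²*(44 - 10) + (-52*(-11) - 68)) = √(100*34 + (572 - 68)) = √(3400 + 504) = √3904 = 8*√61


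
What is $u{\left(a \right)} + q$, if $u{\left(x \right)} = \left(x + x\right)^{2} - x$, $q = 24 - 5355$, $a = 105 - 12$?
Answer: $29172$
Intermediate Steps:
$a = 93$ ($a = 105 - 12 = 93$)
$q = -5331$ ($q = 24 - 5355 = -5331$)
$u{\left(x \right)} = - x + 4 x^{2}$ ($u{\left(x \right)} = \left(2 x\right)^{2} - x = 4 x^{2} - x = - x + 4 x^{2}$)
$u{\left(a \right)} + q = 93 \left(-1 + 4 \cdot 93\right) - 5331 = 93 \left(-1 + 372\right) - 5331 = 93 \cdot 371 - 5331 = 34503 - 5331 = 29172$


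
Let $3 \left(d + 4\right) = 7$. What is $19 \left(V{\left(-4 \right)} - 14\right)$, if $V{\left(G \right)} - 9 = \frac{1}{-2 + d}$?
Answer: $- \frac{1102}{11} \approx -100.18$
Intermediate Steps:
$d = - \frac{5}{3}$ ($d = -4 + \frac{1}{3} \cdot 7 = -4 + \frac{7}{3} = - \frac{5}{3} \approx -1.6667$)
$V{\left(G \right)} = \frac{96}{11}$ ($V{\left(G \right)} = 9 + \frac{1}{-2 - \frac{5}{3}} = 9 + \frac{1}{- \frac{11}{3}} = 9 - \frac{3}{11} = \frac{96}{11}$)
$19 \left(V{\left(-4 \right)} - 14\right) = 19 \left(\frac{96}{11} - 14\right) = 19 \left(- \frac{58}{11}\right) = - \frac{1102}{11}$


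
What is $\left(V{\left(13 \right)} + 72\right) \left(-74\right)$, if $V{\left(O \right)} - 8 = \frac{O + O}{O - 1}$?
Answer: $- \frac{18241}{3} \approx -6080.3$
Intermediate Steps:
$V{\left(O \right)} = 8 + \frac{2 O}{-1 + O}$ ($V{\left(O \right)} = 8 + \frac{O + O}{O - 1} = 8 + \frac{2 O}{-1 + O}$)
$\left(V{\left(13 \right)} + 72\right) \left(-74\right) = \left(\frac{2 \left(-4 + 5 \cdot 13\right)}{-1 + 13} + 72\right) \left(-74\right) = \left(\frac{2 \left(-4 + 65\right)}{12} + 72\right) \left(-74\right) = \left(2 \cdot \frac{1}{12} \cdot 61 + 72\right) \left(-74\right) = \left(\frac{61}{6} + 72\right) \left(-74\right) = \frac{493}{6} \left(-74\right) = - \frac{18241}{3}$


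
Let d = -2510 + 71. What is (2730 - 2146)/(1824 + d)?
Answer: -584/615 ≈ -0.94959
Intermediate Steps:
d = -2439
(2730 - 2146)/(1824 + d) = (2730 - 2146)/(1824 - 2439) = 584/(-615) = 584*(-1/615) = -584/615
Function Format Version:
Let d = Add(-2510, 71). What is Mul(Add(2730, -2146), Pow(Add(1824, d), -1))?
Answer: Rational(-584, 615) ≈ -0.94959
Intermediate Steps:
d = -2439
Mul(Add(2730, -2146), Pow(Add(1824, d), -1)) = Mul(Add(2730, -2146), Pow(Add(1824, -2439), -1)) = Mul(584, Pow(-615, -1)) = Mul(584, Rational(-1, 615)) = Rational(-584, 615)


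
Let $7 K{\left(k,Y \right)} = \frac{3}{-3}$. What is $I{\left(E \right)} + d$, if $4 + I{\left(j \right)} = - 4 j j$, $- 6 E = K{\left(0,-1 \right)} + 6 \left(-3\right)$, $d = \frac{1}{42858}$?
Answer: $- \frac{28402139}{700014} \approx -40.574$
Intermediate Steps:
$d = \frac{1}{42858} \approx 2.3333 \cdot 10^{-5}$
$K{\left(k,Y \right)} = - \frac{1}{7}$ ($K{\left(k,Y \right)} = \frac{3 \frac{1}{-3}}{7} = \frac{3 \left(- \frac{1}{3}\right)}{7} = \frac{1}{7} \left(-1\right) = - \frac{1}{7}$)
$E = \frac{127}{42}$ ($E = - \frac{- \frac{1}{7} + 6 \left(-3\right)}{6} = - \frac{- \frac{1}{7} - 18}{6} = \left(- \frac{1}{6}\right) \left(- \frac{127}{7}\right) = \frac{127}{42} \approx 3.0238$)
$I{\left(j \right)} = -4 - 4 j^{2}$ ($I{\left(j \right)} = -4 + - 4 j j = -4 - 4 j^{2}$)
$I{\left(E \right)} + d = \left(-4 - 4 \left(\frac{127}{42}\right)^{2}\right) + \frac{1}{42858} = \left(-4 - \frac{16129}{441}\right) + \frac{1}{42858} = - \frac{17893}{441} + \frac{1}{42858} = - \frac{28402139}{700014}$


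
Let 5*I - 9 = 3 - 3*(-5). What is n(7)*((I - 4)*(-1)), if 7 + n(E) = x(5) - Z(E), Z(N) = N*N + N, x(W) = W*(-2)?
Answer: 511/5 ≈ 102.20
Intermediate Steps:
x(W) = -2*W
Z(N) = N + N**2 (Z(N) = N**2 + N = N + N**2)
I = 27/5 (I = 9/5 + (3 - 3*(-5))/5 = 9/5 + (3 + 15)/5 = 9/5 + (1/5)*18 = 9/5 + 18/5 = 27/5 ≈ 5.4000)
n(E) = -17 - E*(1 + E) (n(E) = -7 + (-2*5 - E*(1 + E)) = -7 + (-10 - E*(1 + E)) = -17 - E*(1 + E))
n(7)*((I - 4)*(-1)) = (-17 - 1*7*(1 + 7))*((27/5 - 4)*(-1)) = (-17 - 1*7*8)*((7/5)*(-1)) = (-17 - 56)*(-7/5) = -73*(-7/5) = 511/5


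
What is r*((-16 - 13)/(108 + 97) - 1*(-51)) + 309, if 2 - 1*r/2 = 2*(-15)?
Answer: 730609/205 ≈ 3563.9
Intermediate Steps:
r = 64 (r = 4 - 4*(-15) = 4 - 2*(-30) = 4 + 60 = 64)
r*((-16 - 13)/(108 + 97) - 1*(-51)) + 309 = 64*((-16 - 13)/(108 + 97) - 1*(-51)) + 309 = 64*(-29/205 + 51) + 309 = 64*(10426/205) + 309 = 667264/205 + 309 = 730609/205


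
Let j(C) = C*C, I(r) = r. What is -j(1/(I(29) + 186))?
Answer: -1/46225 ≈ -2.1633e-5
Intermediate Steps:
j(C) = C**2
-j(1/(I(29) + 186)) = -(1/(29 + 186))**2 = -(1/215)**2 = -1*1/46225 = -1/46225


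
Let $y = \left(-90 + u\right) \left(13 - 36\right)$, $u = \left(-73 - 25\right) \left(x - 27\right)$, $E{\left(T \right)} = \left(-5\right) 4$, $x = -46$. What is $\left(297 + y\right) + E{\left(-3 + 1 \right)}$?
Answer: $-162195$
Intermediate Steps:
$E{\left(T \right)} = -20$
$u = 7154$ ($u = \left(-73 - 25\right) \left(-46 - 27\right) = \left(-98\right) \left(-73\right) = 7154$)
$y = -162472$ ($y = \left(-90 + 7154\right) \left(13 - 36\right) = 7064 \left(-23\right) = -162472$)
$\left(297 + y\right) + E{\left(-3 + 1 \right)} = \left(297 - 162472\right) - 20 = -162175 - 20 = -162195$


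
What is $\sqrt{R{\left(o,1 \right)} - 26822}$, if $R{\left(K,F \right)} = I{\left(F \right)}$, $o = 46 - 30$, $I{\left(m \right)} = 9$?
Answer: $i \sqrt{26813} \approx 163.75 i$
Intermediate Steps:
$o = 16$
$R{\left(K,F \right)} = 9$
$\sqrt{R{\left(o,1 \right)} - 26822} = \sqrt{9 - 26822} = \sqrt{-26813} = i \sqrt{26813}$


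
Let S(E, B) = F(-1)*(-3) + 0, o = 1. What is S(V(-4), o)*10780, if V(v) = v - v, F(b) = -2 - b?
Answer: 32340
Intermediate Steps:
V(v) = 0
S(E, B) = 3 (S(E, B) = (-2 - 1*(-1))*(-3) + 0 = (-2 + 1)*(-3) + 0 = -1*(-3) + 0 = 3 + 0 = 3)
S(V(-4), o)*10780 = 3*10780 = 32340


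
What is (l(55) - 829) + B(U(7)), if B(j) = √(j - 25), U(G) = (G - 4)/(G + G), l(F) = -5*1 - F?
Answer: -889 + I*√4858/14 ≈ -889.0 + 4.9785*I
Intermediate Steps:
l(F) = -5 - F
U(G) = (-4 + G)/(2*G) (U(G) = (-4 + G)/((2*G)) = (-4 + G)*(1/(2*G)) = (-4 + G)/(2*G))
B(j) = √(-25 + j)
(l(55) - 829) + B(U(7)) = ((-5 - 1*55) - 829) + √(-25 + (½)*(-4 + 7)/7) = ((-5 - 55) - 829) + √(-25 + (½)*(⅐)*3) = (-60 - 829) + √(-25 + 3/14) = -889 + √(-347/14) = -889 + I*√4858/14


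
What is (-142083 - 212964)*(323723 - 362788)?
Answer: 13869911055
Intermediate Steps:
(-142083 - 212964)*(323723 - 362788) = -355047*(-39065) = 13869911055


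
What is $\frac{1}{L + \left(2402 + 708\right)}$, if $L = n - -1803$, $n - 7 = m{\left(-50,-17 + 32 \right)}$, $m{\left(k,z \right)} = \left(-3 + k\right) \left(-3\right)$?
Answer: $\frac{1}{5079} \approx 0.00019689$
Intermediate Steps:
$m{\left(k,z \right)} = 9 - 3 k$
$n = 166$ ($n = 7 + \left(9 - -150\right) = 7 + \left(9 + 150\right) = 7 + 159 = 166$)
$L = 1969$ ($L = 166 - -1803 = 166 + 1803 = 1969$)
$\frac{1}{L + \left(2402 + 708\right)} = \frac{1}{1969 + \left(2402 + 708\right)} = \frac{1}{1969 + 3110} = \frac{1}{5079}$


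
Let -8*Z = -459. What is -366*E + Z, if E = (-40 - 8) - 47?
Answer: 278619/8 ≈ 34827.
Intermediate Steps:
Z = 459/8 (Z = -⅛*(-459) = 459/8 ≈ 57.375)
E = -95 (E = -48 - 47 = -95)
-366*E + Z = -366*(-95) + 459/8 = 34770 + 459/8 = 278619/8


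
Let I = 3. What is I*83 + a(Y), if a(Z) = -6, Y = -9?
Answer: 243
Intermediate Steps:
I*83 + a(Y) = 3*83 - 6 = 249 - 6 = 243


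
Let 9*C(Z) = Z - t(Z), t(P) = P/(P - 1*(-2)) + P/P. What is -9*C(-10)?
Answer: 49/4 ≈ 12.250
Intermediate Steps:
t(P) = 1 + P/(2 + P) (t(P) = P/(P + 2) + 1 = P/(2 + P) + 1 = 1 + P/(2 + P))
C(Z) = Z/9 - 2*(1 + Z)/(9*(2 + Z)) (C(Z) = (Z - 2*(1 + Z)/(2 + Z))/9 = Z/9 - 2*(1 + Z)/(9*(2 + Z)))
-9*C(-10) = -(-2 + (-10)²)/(2 - 10) = -(-2 + 100)/(-8) = -(-1)*98/8 = -9*(-49/36) = 49/4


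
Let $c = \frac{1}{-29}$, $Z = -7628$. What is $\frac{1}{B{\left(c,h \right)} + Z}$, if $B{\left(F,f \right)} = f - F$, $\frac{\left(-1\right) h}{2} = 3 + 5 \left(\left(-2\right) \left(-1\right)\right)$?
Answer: $- \frac{29}{221965} \approx -0.00013065$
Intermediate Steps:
$h = -26$ ($h = - 2 \left(3 + 5 \left(\left(-2\right) \left(-1\right)\right)\right) = - 2 \left(3 + 5 \cdot 2\right) = - 2 \left(3 + 10\right) = \left(-2\right) 13 = -26$)
$c = - \frac{1}{29} \approx -0.034483$
$\frac{1}{B{\left(c,h \right)} + Z} = \frac{1}{\left(-26 - - \frac{1}{29}\right) - 7628} = \frac{1}{\left(-26 + \frac{1}{29}\right) - 7628} = \frac{1}{- \frac{753}{29} - 7628} = \frac{1}{- \frac{221965}{29}} = - \frac{29}{221965}$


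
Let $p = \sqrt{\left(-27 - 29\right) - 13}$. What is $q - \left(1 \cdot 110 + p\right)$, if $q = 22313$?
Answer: $22203 - i \sqrt{69} \approx 22203.0 - 8.3066 i$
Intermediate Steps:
$p = i \sqrt{69}$ ($p = \sqrt{\left(-27 - 29\right) - 13} = \sqrt{-56 - 13} = \sqrt{-69} = i \sqrt{69} \approx 8.3066 i$)
$q - \left(1 \cdot 110 + p\right) = 22313 - \left(1 \cdot 110 + i \sqrt{69}\right) = 22313 - \left(110 + i \sqrt{69}\right) = 22203 - i \sqrt{69}$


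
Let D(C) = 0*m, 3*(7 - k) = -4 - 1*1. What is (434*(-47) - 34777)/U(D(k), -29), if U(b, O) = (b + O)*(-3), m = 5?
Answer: -55175/87 ≈ -634.20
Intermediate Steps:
k = 26/3 (k = 7 - (-4 - 1*1)/3 = 7 - (-4 - 1)/3 = 7 - ⅓*(-5) = 7 + 5/3 = 26/3 ≈ 8.6667)
D(C) = 0 (D(C) = 0*5 = 0)
U(b, O) = -3*O - 3*b (U(b, O) = (O + b)*(-3) = -3*O - 3*b)
(434*(-47) - 34777)/U(D(k), -29) = (434*(-47) - 34777)/(-3*(-29) - 3*0) = (-20398 - 34777)/(87 + 0) = -55175/87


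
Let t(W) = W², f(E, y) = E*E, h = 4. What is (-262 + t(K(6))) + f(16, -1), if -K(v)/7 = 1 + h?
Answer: 1219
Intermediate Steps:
f(E, y) = E²
K(v) = -35 (K(v) = -7*(1 + 4) = -7*5 = -35)
(-262 + t(K(6))) + f(16, -1) = (-262 + (-35)²) + 16² = (-262 + 1225) + 256 = 963 + 256 = 1219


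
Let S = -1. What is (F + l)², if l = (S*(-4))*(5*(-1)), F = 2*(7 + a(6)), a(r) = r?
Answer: 36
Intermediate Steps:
F = 26 (F = 2*(7 + 6) = 2*13 = 26)
l = -20 (l = (-1*(-4))*(5*(-1)) = 4*(-5) = -20)
(F + l)² = (26 - 20)² = 6² = 36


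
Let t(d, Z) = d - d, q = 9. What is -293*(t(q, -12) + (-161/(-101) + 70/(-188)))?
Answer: -3398507/9494 ≈ -357.96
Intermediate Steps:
t(d, Z) = 0
-293*(t(q, -12) + (-161/(-101) + 70/(-188))) = -293*(0 + (-161/(-101) + 70/(-188))) = -293*(0 + (-161*(-1/101) + 70*(-1/188))) = -293*(0 + (161/101 - 35/94)) = -293*(0 + 11599/9494) = -293*11599/9494 = -3398507/9494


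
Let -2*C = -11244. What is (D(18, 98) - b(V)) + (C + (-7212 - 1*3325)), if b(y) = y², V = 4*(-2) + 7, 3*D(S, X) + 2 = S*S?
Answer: -14426/3 ≈ -4808.7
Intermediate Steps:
C = 5622 (C = -½*(-11244) = 5622)
D(S, X) = -⅔ + S²/3 (D(S, X) = -⅔ + (S*S)/3 = -⅔ + S²/3)
V = -1 (V = -8 + 7 = -1)
(D(18, 98) - b(V)) + (C + (-7212 - 1*3325)) = ((-⅔ + (⅓)*18²) - 1*(-1)²) + (5622 + (-7212 - 1*3325)) = ((-⅔ + (⅓)*324) - 1*1) + (5622 + (-7212 - 3325)) = ((-⅔ + 108) - 1) + (5622 - 10537) = (322/3 - 1) - 4915 = 319/3 - 4915 = -14426/3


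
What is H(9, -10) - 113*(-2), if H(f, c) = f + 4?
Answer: 239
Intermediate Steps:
H(f, c) = 4 + f
H(9, -10) - 113*(-2) = (4 + 9) - 113*(-2) = 13 + 226 = 239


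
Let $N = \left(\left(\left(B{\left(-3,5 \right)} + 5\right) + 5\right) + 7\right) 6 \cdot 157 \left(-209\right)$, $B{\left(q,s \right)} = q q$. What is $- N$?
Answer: $5118828$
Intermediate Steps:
$B{\left(q,s \right)} = q^{2}$
$N = -5118828$ ($N = \left(\left(\left(\left(-3\right)^{2} + 5\right) + 5\right) + 7\right) 6 \cdot 157 \left(-209\right) = \left(\left(\left(9 + 5\right) + 5\right) + 7\right) 6 \cdot 157 \left(-209\right) = \left(\left(14 + 5\right) + 7\right) 6 \cdot 157 \left(-209\right) = \left(19 + 7\right) 6 \cdot 157 \left(-209\right) = 26 \cdot 6 \cdot 157 \left(-209\right) = 156 \cdot 157 \left(-209\right) = 24492 \left(-209\right) = -5118828$)
$- N = \left(-1\right) \left(-5118828\right) = 5118828$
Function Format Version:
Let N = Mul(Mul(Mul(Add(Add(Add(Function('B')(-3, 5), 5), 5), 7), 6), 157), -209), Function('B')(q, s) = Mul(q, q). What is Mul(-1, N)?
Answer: 5118828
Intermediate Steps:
Function('B')(q, s) = Pow(q, 2)
N = -5118828 (N = Mul(Mul(Mul(Add(Add(Add(Pow(-3, 2), 5), 5), 7), 6), 157), -209) = Mul(Mul(Mul(Add(Add(Add(9, 5), 5), 7), 6), 157), -209) = Mul(Mul(Mul(Add(Add(14, 5), 7), 6), 157), -209) = Mul(Mul(Mul(Add(19, 7), 6), 157), -209) = Mul(Mul(Mul(26, 6), 157), -209) = Mul(Mul(156, 157), -209) = Mul(24492, -209) = -5118828)
Mul(-1, N) = Mul(-1, -5118828) = 5118828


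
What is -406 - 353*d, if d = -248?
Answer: 87138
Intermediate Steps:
-406 - 353*d = -406 - 353*(-248) = -406 + 87544 = 87138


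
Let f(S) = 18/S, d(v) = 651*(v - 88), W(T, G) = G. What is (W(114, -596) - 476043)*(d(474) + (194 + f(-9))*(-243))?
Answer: -97534638570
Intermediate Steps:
d(v) = -57288 + 651*v (d(v) = 651*(-88 + v) = -57288 + 651*v)
(W(114, -596) - 476043)*(d(474) + (194 + f(-9))*(-243)) = (-596 - 476043)*((-57288 + 651*474) + (194 + 18/(-9))*(-243)) = -476639*((-57288 + 308574) + (194 + 18*(-1/9))*(-243)) = -476639*(251286 + (194 - 2)*(-243)) = -476639*(251286 + 192*(-243)) = -476639*(251286 - 46656) = -476639*204630 = -97534638570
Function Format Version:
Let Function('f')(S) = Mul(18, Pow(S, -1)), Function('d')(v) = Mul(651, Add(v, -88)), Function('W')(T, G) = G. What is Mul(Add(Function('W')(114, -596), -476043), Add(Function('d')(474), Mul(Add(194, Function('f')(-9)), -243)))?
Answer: -97534638570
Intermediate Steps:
Function('d')(v) = Add(-57288, Mul(651, v)) (Function('d')(v) = Mul(651, Add(-88, v)) = Add(-57288, Mul(651, v)))
Mul(Add(Function('W')(114, -596), -476043), Add(Function('d')(474), Mul(Add(194, Function('f')(-9)), -243))) = Mul(Add(-596, -476043), Add(Add(-57288, Mul(651, 474)), Mul(Add(194, Mul(18, Pow(-9, -1))), -243))) = Mul(-476639, Add(Add(-57288, 308574), Mul(Add(194, Mul(18, Rational(-1, 9))), -243))) = Mul(-476639, Add(251286, Mul(Add(194, -2), -243))) = Mul(-476639, Add(251286, Mul(192, -243))) = Mul(-476639, Add(251286, -46656)) = Mul(-476639, 204630) = -97534638570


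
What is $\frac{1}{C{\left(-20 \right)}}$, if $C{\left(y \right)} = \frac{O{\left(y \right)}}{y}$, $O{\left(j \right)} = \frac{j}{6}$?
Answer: $6$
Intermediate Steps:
$O{\left(j \right)} = \frac{j}{6}$ ($O{\left(j \right)} = j \frac{1}{6} = \frac{j}{6}$)
$C{\left(y \right)} = \frac{1}{6}$ ($C{\left(y \right)} = \frac{\frac{1}{6} y}{y} = \frac{1}{6}$)
$\frac{1}{C{\left(-20 \right)}} = \frac{1}{\frac{1}{6}} = 6$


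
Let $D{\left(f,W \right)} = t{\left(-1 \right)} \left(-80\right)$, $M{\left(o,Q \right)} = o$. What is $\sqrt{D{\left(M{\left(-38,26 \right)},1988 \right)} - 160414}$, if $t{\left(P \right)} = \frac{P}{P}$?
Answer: $i \sqrt{160494} \approx 400.62 i$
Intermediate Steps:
$t{\left(P \right)} = 1$
$D{\left(f,W \right)} = -80$ ($D{\left(f,W \right)} = 1 \left(-80\right) = -80$)
$\sqrt{D{\left(M{\left(-38,26 \right)},1988 \right)} - 160414} = \sqrt{-80 - 160414} = \sqrt{-160494} = i \sqrt{160494}$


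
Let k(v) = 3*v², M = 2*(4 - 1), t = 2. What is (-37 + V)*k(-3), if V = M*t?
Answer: -675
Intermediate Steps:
M = 6 (M = 2*3 = 6)
V = 12 (V = 6*2 = 12)
(-37 + V)*k(-3) = (-37 + 12)*(3*(-3)²) = -75*9 = -25*27 = -675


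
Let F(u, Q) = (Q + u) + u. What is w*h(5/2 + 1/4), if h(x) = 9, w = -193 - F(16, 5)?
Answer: -2070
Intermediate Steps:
F(u, Q) = Q + 2*u
w = -230 (w = -193 - (5 + 2*16) = -193 - (5 + 32) = -193 - 1*37 = -193 - 37 = -230)
w*h(5/2 + 1/4) = -230*9 = -2070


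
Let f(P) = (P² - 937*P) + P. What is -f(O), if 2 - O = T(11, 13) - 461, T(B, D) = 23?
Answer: 218240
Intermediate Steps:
O = 440 (O = 2 - (23 - 461) = 2 - 1*(-438) = 2 + 438 = 440)
f(P) = P² - 936*P
-f(O) = -440*(-936 + 440) = -440*(-496) = -1*(-218240) = 218240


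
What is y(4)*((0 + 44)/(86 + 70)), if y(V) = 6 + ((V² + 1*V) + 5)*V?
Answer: 1166/39 ≈ 29.897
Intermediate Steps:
y(V) = 6 + V*(5 + V + V²) (y(V) = 6 + ((V² + V) + 5)*V = 6 + ((V + V²) + 5)*V = 6 + (5 + V + V²)*V = 6 + V*(5 + V + V²))
y(4)*((0 + 44)/(86 + 70)) = (6 + 4² + 4³ + 5*4)*((0 + 44)/(86 + 70)) = (6 + 16 + 64 + 20)*(44/156) = 106*(44*(1/156)) = 106*(11/39) = 1166/39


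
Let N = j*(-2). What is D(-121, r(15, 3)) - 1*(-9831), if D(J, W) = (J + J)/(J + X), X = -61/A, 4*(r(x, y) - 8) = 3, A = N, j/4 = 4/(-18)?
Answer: 24433907/2485 ≈ 9832.6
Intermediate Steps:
j = -8/9 (j = 4*(4/(-18)) = 4*(4*(-1/18)) = 4*(-2/9) = -8/9 ≈ -0.88889)
N = 16/9 (N = -8/9*(-2) = 16/9 ≈ 1.7778)
A = 16/9 ≈ 1.7778
r(x, y) = 35/4 (r(x, y) = 8 + (¼)*3 = 8 + ¾ = 35/4)
X = -549/16 (X = -61/16/9 = -61*9/16 = -549/16 ≈ -34.313)
D(J, W) = 2*J/(-549/16 + J) (D(J, W) = (J + J)/(J - 549/16) = (2*J)/(-549/16 + J) = 2*J/(-549/16 + J))
D(-121, r(15, 3)) - 1*(-9831) = 32*(-121)/(-549 + 16*(-121)) - 1*(-9831) = 32*(-121)/(-549 - 1936) + 9831 = 32*(-121)/(-2485) + 9831 = 32*(-121)*(-1/2485) + 9831 = 3872/2485 + 9831 = 24433907/2485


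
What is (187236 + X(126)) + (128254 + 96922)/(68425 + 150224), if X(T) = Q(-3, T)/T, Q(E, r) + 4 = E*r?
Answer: 859709055487/4591629 ≈ 1.8723e+5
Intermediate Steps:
Q(E, r) = -4 + E*r
X(T) = (-4 - 3*T)/T
(187236 + X(126)) + (128254 + 96922)/(68425 + 150224) = (187236 + (-3 - 4/126)) + (128254 + 96922)/(68425 + 150224) = (187236 + (-3 - 4*1/126)) + 225176/218649 = (187236 + (-3 - 2/63)) + 225176*(1/218649) = (187236 - 191/63) + 225176/218649 = 11795677/63 + 225176/218649 = 859709055487/4591629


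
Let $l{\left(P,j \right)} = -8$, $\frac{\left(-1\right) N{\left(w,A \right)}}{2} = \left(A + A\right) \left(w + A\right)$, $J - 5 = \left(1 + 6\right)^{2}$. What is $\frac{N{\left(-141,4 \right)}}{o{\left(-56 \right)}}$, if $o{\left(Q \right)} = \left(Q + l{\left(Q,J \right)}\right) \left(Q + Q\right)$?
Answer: $\frac{137}{448} \approx 0.3058$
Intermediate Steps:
$J = 54$ ($J = 5 + \left(1 + 6\right)^{2} = 5 + 7^{2} = 5 + 49 = 54$)
$N{\left(w,A \right)} = - 4 A \left(A + w\right)$ ($N{\left(w,A \right)} = - 2 \left(A + A\right) \left(w + A\right) = - 2 \cdot 2 A \left(A + w\right) = - 4 A \left(A + w\right)$)
$o{\left(Q \right)} = 2 Q \left(-8 + Q\right)$ ($o{\left(Q \right)} = \left(Q - 8\right) \left(Q + Q\right) = \left(-8 + Q\right) 2 Q = 2 Q \left(-8 + Q\right)$)
$\frac{N{\left(-141,4 \right)}}{o{\left(-56 \right)}} = \frac{\left(-4\right) 4 \left(4 - 141\right)}{2 \left(-56\right) \left(-8 - 56\right)} = \frac{\left(-4\right) 4 \left(-137\right)}{2 \left(-56\right) \left(-64\right)} = \frac{2192}{7168} = 2192 \cdot \frac{1}{7168} = \frac{137}{448}$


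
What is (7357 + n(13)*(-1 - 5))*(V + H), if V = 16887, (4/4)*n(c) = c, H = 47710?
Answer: 470201563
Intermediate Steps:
n(c) = c
(7357 + n(13)*(-1 - 5))*(V + H) = (7357 + 13*(-1 - 5))*(16887 + 47710) = (7357 + 13*(-6))*64597 = (7357 - 78)*64597 = 7279*64597 = 470201563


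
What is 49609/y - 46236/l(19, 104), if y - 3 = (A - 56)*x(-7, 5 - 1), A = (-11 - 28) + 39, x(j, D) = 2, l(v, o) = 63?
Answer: -2721697/2289 ≈ -1189.0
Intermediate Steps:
A = 0 (A = -39 + 39 = 0)
y = -109 (y = 3 + (0 - 56)*2 = 3 - 56*2 = 3 - 112 = -109)
49609/y - 46236/l(19, 104) = 49609/(-109) - 46236/63 = 49609*(-1/109) - 46236*1/63 = -49609/109 - 15412/21 = -2721697/2289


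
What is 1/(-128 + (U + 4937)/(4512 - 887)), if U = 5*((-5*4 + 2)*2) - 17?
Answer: -725/91852 ≈ -0.0078931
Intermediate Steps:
U = -197 (U = 5*((-20 + 2)*2) - 17 = 5*(-18*2) - 17 = 5*(-36) - 17 = -180 - 17 = -197)
1/(-128 + (U + 4937)/(4512 - 887)) = 1/(-128 + (-197 + 4937)/(4512 - 887)) = 1/(-128 + 4740/3625) = 1/(-128 + 4740*(1/3625)) = 1/(-128 + 948/725) = 1/(-91852/725) = -725/91852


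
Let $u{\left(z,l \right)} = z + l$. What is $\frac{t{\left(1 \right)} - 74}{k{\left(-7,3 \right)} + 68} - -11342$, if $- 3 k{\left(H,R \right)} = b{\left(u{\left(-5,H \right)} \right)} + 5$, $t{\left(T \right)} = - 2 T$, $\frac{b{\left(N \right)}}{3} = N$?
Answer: $\frac{2665142}{235} \approx 11341.0$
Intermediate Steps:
$u{\left(z,l \right)} = l + z$
$b{\left(N \right)} = 3 N$
$k{\left(H,R \right)} = \frac{10}{3} - H$ ($k{\left(H,R \right)} = - \frac{3 \left(H - 5\right) + 5}{3} = - \frac{3 \left(-5 + H\right) + 5}{3} = - \frac{\left(-15 + 3 H\right) + 5}{3} = - \frac{-10 + 3 H}{3} = \frac{10}{3} - H$)
$\frac{t{\left(1 \right)} - 74}{k{\left(-7,3 \right)} + 68} - -11342 = \frac{\left(-2\right) 1 - 74}{\left(\frac{10}{3} - -7\right) + 68} - -11342 = \frac{-2 - 74}{\left(\frac{10}{3} + 7\right) + 68} + 11342 = - \frac{76}{\frac{31}{3} + 68} + 11342 = - \frac{76}{\frac{235}{3}} + 11342 = \left(-76\right) \frac{3}{235} + 11342 = - \frac{228}{235} + 11342 = \frac{2665142}{235}$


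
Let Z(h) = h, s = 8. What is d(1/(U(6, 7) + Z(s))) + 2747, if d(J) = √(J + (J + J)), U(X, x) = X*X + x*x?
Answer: 2747 + √31/31 ≈ 2747.2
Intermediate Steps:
U(X, x) = X² + x²
d(J) = √3*√J (d(J) = √(J + 2*J) = √(3*J) = √3*√J)
d(1/(U(6, 7) + Z(s))) + 2747 = √3*√(1/((6² + 7²) + 8)) + 2747 = √3*√(1/((36 + 49) + 8)) + 2747 = √3*√(1/(85 + 8)) + 2747 = √3*√(1/93) + 2747 = √3*(√93/93) + 2747 = √31/31 + 2747 = 2747 + √31/31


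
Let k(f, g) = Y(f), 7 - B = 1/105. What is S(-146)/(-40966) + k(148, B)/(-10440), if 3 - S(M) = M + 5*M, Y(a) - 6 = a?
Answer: -3871381/106921260 ≈ -0.036208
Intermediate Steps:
B = 734/105 (B = 7 - 1/105 = 734/105 ≈ 6.9905)
Y(a) = 6 + a
k(f, g) = 6 + f
S(M) = 3 - 6*M (S(M) = 3 - (M + 5*M) = 3 - 6*M)
S(-146)/(-40966) + k(148, B)/(-10440) = (3 - 6*(-146))/(-40966) + (6 + 148)/(-10440) = (3 + 876)*(-1/40966) + 154*(-1/10440) = 879*(-1/40966) - 77/5220 = -879/40966 - 77/5220 = -3871381/106921260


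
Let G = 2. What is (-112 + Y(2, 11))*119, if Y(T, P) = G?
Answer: -13090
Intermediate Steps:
Y(T, P) = 2
(-112 + Y(2, 11))*119 = (-112 + 2)*119 = -110*119 = -13090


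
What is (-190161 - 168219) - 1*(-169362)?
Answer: -189018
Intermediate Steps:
(-190161 - 168219) - 1*(-169362) = -358380 + 169362 = -189018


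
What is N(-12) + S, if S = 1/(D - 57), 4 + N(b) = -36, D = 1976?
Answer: -76759/1919 ≈ -39.999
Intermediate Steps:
N(b) = -40 (N(b) = -4 - 36 = -40)
S = 1/1919 (S = 1/(1976 - 57) = 1/1919 ≈ 0.00052110)
N(-12) + S = -40 + 1/1919 = -76759/1919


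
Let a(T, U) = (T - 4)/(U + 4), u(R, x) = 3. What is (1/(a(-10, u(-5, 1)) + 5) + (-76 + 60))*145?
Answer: -6815/3 ≈ -2271.7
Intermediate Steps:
a(T, U) = (-4 + T)/(4 + U)
(1/(a(-10, u(-5, 1)) + 5) + (-76 + 60))*145 = (1/((-4 - 10)/(4 + 3) + 5) + (-76 + 60))*145 = (1/(-14/7 + 5) - 16)*145 = (1/((1/7)*(-14) + 5) - 16)*145 = (1/(-2 + 5) - 16)*145 = (1/3 - 16)*145 = -47/3*145 = -6815/3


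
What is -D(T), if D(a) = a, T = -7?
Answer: 7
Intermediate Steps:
-D(T) = -1*(-7) = 7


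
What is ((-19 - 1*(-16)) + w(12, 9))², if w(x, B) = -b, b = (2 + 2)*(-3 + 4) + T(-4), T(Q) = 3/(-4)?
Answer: 625/16 ≈ 39.063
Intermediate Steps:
T(Q) = -¾ (T(Q) = 3*(-¼) = -¾)
b = 13/4 (b = (2 + 2)*(-3 + 4) - ¾ = 4*1 - ¾ = 4 - ¾ = 13/4 ≈ 3.2500)
w(x, B) = -13/4 (w(x, B) = -1*13/4 = -13/4)
((-19 - 1*(-16)) + w(12, 9))² = ((-19 - 1*(-16)) - 13/4)² = ((-19 + 16) - 13/4)² = (-3 - 13/4)² = (-25/4)² = 625/16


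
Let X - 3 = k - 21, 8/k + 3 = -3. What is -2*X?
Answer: 116/3 ≈ 38.667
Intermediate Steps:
k = -4/3 (k = 8/(-3 - 3) = 8/(-6) = 8*(-⅙) = -4/3 ≈ -1.3333)
X = -58/3 (X = 3 + (-4/3 - 21) = 3 - 67/3 = -58/3 ≈ -19.333)
-2*X = -2*(-58/3) = 116/3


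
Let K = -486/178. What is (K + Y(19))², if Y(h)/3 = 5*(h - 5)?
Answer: 340291809/7921 ≈ 42961.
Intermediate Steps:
Y(h) = -75 + 15*h (Y(h) = 3*(5*(h - 5)) = 3*(5*(-5 + h)) = 3*(-25 + 5*h) = -75 + 15*h)
K = -243/89 (K = -486*1/178 = -243/89 ≈ -2.7303)
(K + Y(19))² = (-243/89 + (-75 + 15*19))² = (-243/89 + (-75 + 285))² = (-243/89 + 210)² = (18447/89)² = 340291809/7921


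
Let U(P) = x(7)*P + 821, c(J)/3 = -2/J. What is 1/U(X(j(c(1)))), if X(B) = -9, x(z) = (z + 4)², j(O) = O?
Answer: -1/268 ≈ -0.0037313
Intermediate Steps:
c(J) = -6/J (c(J) = 3*(-2/J) = -6/J)
x(z) = (4 + z)²
U(P) = 821 + 121*P (U(P) = (4 + 7)²*P + 821 = 11²*P + 821 = 121*P + 821 = 821 + 121*P)
1/U(X(j(c(1)))) = 1/(821 + 121*(-9)) = 1/(821 - 1089) = 1/(-268) = -1/268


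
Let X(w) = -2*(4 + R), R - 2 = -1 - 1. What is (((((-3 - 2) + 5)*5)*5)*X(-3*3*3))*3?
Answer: 0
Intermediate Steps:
R = 0 (R = 2 + (-1 - 1) = 2 - 2 = 0)
X(w) = -8 (X(w) = -2*(4 + 0) = -2*4 = -8)
(((((-3 - 2) + 5)*5)*5)*X(-3*3*3))*3 = (((((-3 - 2) + 5)*5)*5)*(-8))*3 = ((((-5 + 5)*5)*5)*(-8))*3 = (((0*5)*5)*(-8))*3 = ((0*5)*(-8))*3 = (0*(-8))*3 = 0*3 = 0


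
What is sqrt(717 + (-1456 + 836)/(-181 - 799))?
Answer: 2*sqrt(8791)/7 ≈ 26.789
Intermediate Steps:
sqrt(717 + (-1456 + 836)/(-181 - 799)) = sqrt(717 - 620/(-980)) = sqrt(717 - 620*(-1/980)) = sqrt(717 + 31/49) = sqrt(35164/49) = 2*sqrt(8791)/7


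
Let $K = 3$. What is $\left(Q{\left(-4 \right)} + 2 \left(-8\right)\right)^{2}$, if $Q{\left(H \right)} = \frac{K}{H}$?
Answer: $\frac{4489}{16} \approx 280.56$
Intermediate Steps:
$Q{\left(H \right)} = \frac{3}{H}$
$\left(Q{\left(-4 \right)} + 2 \left(-8\right)\right)^{2} = \left(\frac{3}{-4} + 2 \left(-8\right)\right)^{2} = \left(3 \left(- \frac{1}{4}\right) - 16\right)^{2} = \left(- \frac{3}{4} - 16\right)^{2} = \left(- \frac{67}{4}\right)^{2} = \frac{4489}{16}$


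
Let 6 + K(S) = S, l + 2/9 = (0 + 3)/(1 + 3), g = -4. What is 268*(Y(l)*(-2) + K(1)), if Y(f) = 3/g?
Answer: -938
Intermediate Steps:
l = 19/36 (l = -2/9 + (0 + 3)/(1 + 3) = -2/9 + 3/4 = -2/9 + 3*(¼) = -2/9 + ¾ = 19/36 ≈ 0.52778)
K(S) = -6 + S
Y(f) = -¾ (Y(f) = 3/(-4) = 3*(-¼) = -¾)
268*(Y(l)*(-2) + K(1)) = 268*(-¾*(-2) + (-6 + 1)) = 268*(3/2 - 5) = 268*(-7/2) = -938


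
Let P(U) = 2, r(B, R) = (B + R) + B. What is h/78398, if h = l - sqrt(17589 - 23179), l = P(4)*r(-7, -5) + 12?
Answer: -13/39199 - I*sqrt(5590)/78398 ≈ -0.00033164 - 0.00095368*I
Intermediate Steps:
r(B, R) = R + 2*B
l = -26 (l = 2*(-5 + 2*(-7)) + 12 = 2*(-5 - 14) + 12 = 2*(-19) + 12 = -38 + 12 = -26)
h = -26 - I*sqrt(5590) (h = -26 - sqrt(17589 - 23179) = -26 - sqrt(-5590) = -26 - I*sqrt(5590) ≈ -26.0 - 74.766*I)
h/78398 = (-26 - I*sqrt(5590))/78398 = (-26 - I*sqrt(5590))*(1/78398) = -13/39199 - I*sqrt(5590)/78398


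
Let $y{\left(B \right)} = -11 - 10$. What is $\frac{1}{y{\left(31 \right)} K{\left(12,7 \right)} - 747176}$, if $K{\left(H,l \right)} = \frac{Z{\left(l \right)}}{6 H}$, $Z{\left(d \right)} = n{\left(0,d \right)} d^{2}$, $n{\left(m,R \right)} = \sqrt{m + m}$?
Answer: $- \frac{1}{747176} \approx -1.3384 \cdot 10^{-6}$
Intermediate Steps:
$y{\left(B \right)} = -21$ ($y{\left(B \right)} = -11 - 10 = -21$)
$n{\left(m,R \right)} = \sqrt{2} \sqrt{m}$ ($n{\left(m,R \right)} = \sqrt{2 m} = \sqrt{2} \sqrt{m}$)
$Z{\left(d \right)} = 0$ ($Z{\left(d \right)} = \sqrt{2} \sqrt{0} d^{2} = \sqrt{2} \cdot 0 d^{2} = 0 d^{2} = 0$)
$K{\left(H,l \right)} = 0$ ($K{\left(H,l \right)} = \frac{0}{6 H} = 0 \frac{1}{6 H} = 0$)
$\frac{1}{y{\left(31 \right)} K{\left(12,7 \right)} - 747176} = \frac{1}{\left(-21\right) 0 - 747176} = \frac{1}{0 - 747176} = \frac{1}{-747176} = - \frac{1}{747176}$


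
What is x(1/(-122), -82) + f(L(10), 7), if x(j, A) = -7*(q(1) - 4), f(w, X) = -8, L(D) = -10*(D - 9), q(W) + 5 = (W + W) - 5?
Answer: 76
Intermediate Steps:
q(W) = -10 + 2*W (q(W) = -5 + ((W + W) - 5) = -5 + (2*W - 5) = -5 + (-5 + 2*W) = -10 + 2*W)
L(D) = 90 - 10*D (L(D) = -10*(-9 + D) = 90 - 10*D)
x(j, A) = 84 (x(j, A) = -7*((-10 + 2*1) - 4) = -7*((-10 + 2) - 4) = -7*(-8 - 4) = -7*(-12) = 84)
x(1/(-122), -82) + f(L(10), 7) = 84 - 8 = 76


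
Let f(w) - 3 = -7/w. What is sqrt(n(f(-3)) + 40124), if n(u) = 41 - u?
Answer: sqrt(361437)/3 ≈ 200.40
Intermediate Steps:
f(w) = 3 - 7/w
sqrt(n(f(-3)) + 40124) = sqrt((41 - (3 - 7/(-3))) + 40124) = sqrt((41 - (3 - 7*(-1/3))) + 40124) = sqrt((41 - (3 + 7/3)) + 40124) = sqrt((41 - 1*16/3) + 40124) = sqrt((41 - 16/3) + 40124) = sqrt(107/3 + 40124) = sqrt(120479/3) = sqrt(361437)/3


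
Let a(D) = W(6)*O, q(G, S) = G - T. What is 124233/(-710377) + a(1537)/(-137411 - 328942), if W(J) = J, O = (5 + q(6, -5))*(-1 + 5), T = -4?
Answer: -6465796441/36809605009 ≈ -0.17566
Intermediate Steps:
q(G, S) = 4 + G (q(G, S) = G - 1*(-4) = G + 4 = 4 + G)
O = 60 (O = (5 + (4 + 6))*(-1 + 5) = (5 + 10)*4 = 15*4 = 60)
a(D) = 360 (a(D) = 6*60 = 360)
124233/(-710377) + a(1537)/(-137411 - 328942) = 124233/(-710377) + 360/(-137411 - 328942) = 124233*(-1/710377) + 360/(-466353) = -124233/710377 + 360*(-1/466353) = -124233/710377 - 40/51817 = -6465796441/36809605009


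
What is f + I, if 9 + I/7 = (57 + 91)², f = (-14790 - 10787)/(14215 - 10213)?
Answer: 613340953/4002 ≈ 1.5326e+5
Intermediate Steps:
f = -25577/4002 ≈ -6.3911
I = 153265 (I = -63 + 7*(57 + 91)² = -63 + 7*148² = -63 + 7*21904 = -63 + 153328 = 153265)
f + I = -25577/4002 + 153265 = 613340953/4002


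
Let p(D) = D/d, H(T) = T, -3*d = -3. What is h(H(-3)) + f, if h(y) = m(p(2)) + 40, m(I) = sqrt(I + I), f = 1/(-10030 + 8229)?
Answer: 75641/1801 ≈ 41.999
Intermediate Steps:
d = 1 (d = -1/3*(-3) = 1)
f = -1/1801 (f = 1/(-1801) = -1/1801 ≈ -0.00055525)
p(D) = D (p(D) = D/1 = D*1 = D)
m(I) = sqrt(2)*sqrt(I) (m(I) = sqrt(2*I) = sqrt(2)*sqrt(I))
h(y) = 42 (h(y) = sqrt(2)*sqrt(2) + 40 = 2 + 40 = 42)
h(H(-3)) + f = 42 - 1/1801 = 75641/1801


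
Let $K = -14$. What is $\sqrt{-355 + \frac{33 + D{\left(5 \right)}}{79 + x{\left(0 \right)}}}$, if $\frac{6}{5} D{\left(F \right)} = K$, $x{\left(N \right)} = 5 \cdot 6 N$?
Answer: $\frac{i \sqrt{19924827}}{237} \approx 18.834 i$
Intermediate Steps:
$x{\left(N \right)} = 30 N$
$D{\left(F \right)} = - \frac{35}{3}$ ($D{\left(F \right)} = \frac{5}{6} \left(-14\right) = - \frac{35}{3}$)
$\sqrt{-355 + \frac{33 + D{\left(5 \right)}}{79 + x{\left(0 \right)}}} = \sqrt{-355 + \frac{33 - \frac{35}{3}}{79 + 30 \cdot 0}} = \sqrt{-355 + \frac{64}{3 \left(79 + 0\right)}} = \sqrt{-355 + \frac{64}{3 \cdot 79}} = \sqrt{-355 + \frac{64}{3} \cdot \frac{1}{79}} = \sqrt{-355 + \frac{64}{237}} = \sqrt{- \frac{84071}{237}} = \frac{i \sqrt{19924827}}{237}$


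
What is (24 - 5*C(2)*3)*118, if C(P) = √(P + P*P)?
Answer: 2832 - 1770*√6 ≈ -1503.6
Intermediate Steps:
C(P) = √(P + P²)
(24 - 5*C(2)*3)*118 = (24 - 5*√2*√(1 + 2)*3)*118 = (24 - 5*√6*3)*118 = (24 - 15*√6)*118 = 2832 - 1770*√6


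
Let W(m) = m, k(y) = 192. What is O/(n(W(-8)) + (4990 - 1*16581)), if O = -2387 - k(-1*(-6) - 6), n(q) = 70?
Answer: 2579/11521 ≈ 0.22385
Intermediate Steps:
O = -2579 (O = -2387 - 1*192 = -2387 - 192 = -2579)
O/(n(W(-8)) + (4990 - 1*16581)) = -2579/(70 + (4990 - 1*16581)) = -2579/(70 + (4990 - 16581)) = -2579/(70 - 11591) = -2579/(-11521) = -2579*(-1/11521) = 2579/11521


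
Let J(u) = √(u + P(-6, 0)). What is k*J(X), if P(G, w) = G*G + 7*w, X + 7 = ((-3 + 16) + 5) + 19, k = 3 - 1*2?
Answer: √66 ≈ 8.1240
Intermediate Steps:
k = 1 (k = 3 - 2 = 1)
X = 30 (X = -7 + (((-3 + 16) + 5) + 19) = -7 + ((13 + 5) + 19) = -7 + (18 + 19) = -7 + 37 = 30)
P(G, w) = G² + 7*w
J(u) = √(36 + u) (J(u) = √(u + ((-6)² + 7*0)) = √(u + (36 + 0)) = √(u + 36) = √(36 + u))
k*J(X) = 1*√(36 + 30) = 1*√66 = √66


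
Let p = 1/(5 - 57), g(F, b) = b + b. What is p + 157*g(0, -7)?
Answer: -114297/52 ≈ -2198.0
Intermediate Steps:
g(F, b) = 2*b
p = -1/52 (p = 1/(-52) = -1/52 ≈ -0.019231)
p + 157*g(0, -7) = -1/52 + 157*(2*(-7)) = -1/52 + 157*(-14) = -1/52 - 2198 = -114297/52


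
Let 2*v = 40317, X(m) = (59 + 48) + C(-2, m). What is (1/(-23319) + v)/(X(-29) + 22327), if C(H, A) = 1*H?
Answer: 940152121/1046183616 ≈ 0.89865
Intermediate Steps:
C(H, A) = H
X(m) = 105 (X(m) = (59 + 48) - 2 = 107 - 2 = 105)
v = 40317/2 (v = (½)*40317 = 40317/2 ≈ 20159.)
(1/(-23319) + v)/(X(-29) + 22327) = (1/(-23319) + 40317/2)/(105 + 22327) = (-1/23319 + 40317/2)/22432 = (940152121/46638)*(1/22432) = 940152121/1046183616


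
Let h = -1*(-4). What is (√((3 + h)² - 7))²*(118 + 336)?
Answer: 19068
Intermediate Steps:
h = 4
(√((3 + h)² - 7))²*(118 + 336) = (√((3 + 4)² - 7))²*(118 + 336) = (√(7² - 7))²*454 = (√(49 - 7))²*454 = (√42)²*454 = 42*454 = 19068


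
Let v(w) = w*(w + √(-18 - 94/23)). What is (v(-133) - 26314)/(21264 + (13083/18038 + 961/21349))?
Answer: -3321429384750/8188919766653 - 102434807692*I*√2921/188345154633019 ≈ -0.4056 - 0.029394*I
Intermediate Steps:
v(w) = w*(w + 2*I*√2921/23) (v(w) = w*(w + √(-18 - 94*1/23)) = w*(w + √(-18 - 94/23)) = w*(w + √(-508/23)) = w*(w + 2*I*√2921/23))
(v(-133) - 26314)/(21264 + (13083/18038 + 961/21349)) = ((1/23)*(-133)*(23*(-133) + 2*I*√2921) - 26314)/(21264 + (13083/18038 + 961/21349)) = ((1/23)*(-133)*(-3059 + 2*I*√2921) - 26314)/(21264 + (13083*(1/18038) + 961*(1/21349))) = ((17689 - 266*I*√2921/23) - 26314)/(21264 + (13083/18038 + 961/21349)) = (-8625 - 266*I*√2921/23)/(21264 + 296643485/385093262) = (-8625 - 266*I*√2921/23)/(8188919766653/385093262) = (-8625 - 266*I*√2921/23)*(385093262/8188919766653) = -3321429384750/8188919766653 - 102434807692*I*√2921/188345154633019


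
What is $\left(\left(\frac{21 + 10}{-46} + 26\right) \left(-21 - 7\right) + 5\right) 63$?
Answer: $- \frac{1020285}{23} \approx -44360.0$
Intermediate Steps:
$\left(\left(\frac{21 + 10}{-46} + 26\right) \left(-21 - 7\right) + 5\right) 63 = \left(\left(31 \left(- \frac{1}{46}\right) + 26\right) \left(-28\right) + 5\right) 63 = \left(\left(- \frac{31}{46} + 26\right) \left(-28\right) + 5\right) 63 = \left(\frac{1165}{46} \left(-28\right) + 5\right) 63 = \left(- \frac{16310}{23} + 5\right) 63 = \left(- \frac{16195}{23}\right) 63 = - \frac{1020285}{23}$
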